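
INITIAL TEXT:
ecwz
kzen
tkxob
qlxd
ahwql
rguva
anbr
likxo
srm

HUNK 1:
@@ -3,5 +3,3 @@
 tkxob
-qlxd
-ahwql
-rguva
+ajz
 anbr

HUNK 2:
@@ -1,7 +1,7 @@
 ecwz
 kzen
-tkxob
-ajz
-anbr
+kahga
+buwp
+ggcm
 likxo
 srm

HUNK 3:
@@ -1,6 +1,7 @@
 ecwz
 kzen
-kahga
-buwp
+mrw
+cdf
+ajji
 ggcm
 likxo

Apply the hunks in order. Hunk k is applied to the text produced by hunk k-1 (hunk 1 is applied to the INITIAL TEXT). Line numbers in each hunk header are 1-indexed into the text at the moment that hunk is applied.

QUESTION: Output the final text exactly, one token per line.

Hunk 1: at line 3 remove [qlxd,ahwql,rguva] add [ajz] -> 7 lines: ecwz kzen tkxob ajz anbr likxo srm
Hunk 2: at line 1 remove [tkxob,ajz,anbr] add [kahga,buwp,ggcm] -> 7 lines: ecwz kzen kahga buwp ggcm likxo srm
Hunk 3: at line 1 remove [kahga,buwp] add [mrw,cdf,ajji] -> 8 lines: ecwz kzen mrw cdf ajji ggcm likxo srm

Answer: ecwz
kzen
mrw
cdf
ajji
ggcm
likxo
srm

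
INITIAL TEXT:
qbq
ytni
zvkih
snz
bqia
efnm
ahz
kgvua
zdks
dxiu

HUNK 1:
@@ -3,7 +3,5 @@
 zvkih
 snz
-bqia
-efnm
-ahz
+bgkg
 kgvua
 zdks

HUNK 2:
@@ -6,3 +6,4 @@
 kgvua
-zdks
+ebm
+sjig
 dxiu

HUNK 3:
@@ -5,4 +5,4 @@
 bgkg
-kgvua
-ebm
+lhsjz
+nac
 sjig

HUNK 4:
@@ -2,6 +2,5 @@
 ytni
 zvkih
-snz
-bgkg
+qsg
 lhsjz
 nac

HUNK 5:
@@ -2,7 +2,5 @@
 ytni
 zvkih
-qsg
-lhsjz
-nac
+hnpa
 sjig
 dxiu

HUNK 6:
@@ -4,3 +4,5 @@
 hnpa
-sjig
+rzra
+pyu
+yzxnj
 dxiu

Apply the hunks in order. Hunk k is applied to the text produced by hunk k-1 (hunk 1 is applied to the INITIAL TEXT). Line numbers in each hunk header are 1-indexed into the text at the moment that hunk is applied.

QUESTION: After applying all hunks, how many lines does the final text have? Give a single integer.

Hunk 1: at line 3 remove [bqia,efnm,ahz] add [bgkg] -> 8 lines: qbq ytni zvkih snz bgkg kgvua zdks dxiu
Hunk 2: at line 6 remove [zdks] add [ebm,sjig] -> 9 lines: qbq ytni zvkih snz bgkg kgvua ebm sjig dxiu
Hunk 3: at line 5 remove [kgvua,ebm] add [lhsjz,nac] -> 9 lines: qbq ytni zvkih snz bgkg lhsjz nac sjig dxiu
Hunk 4: at line 2 remove [snz,bgkg] add [qsg] -> 8 lines: qbq ytni zvkih qsg lhsjz nac sjig dxiu
Hunk 5: at line 2 remove [qsg,lhsjz,nac] add [hnpa] -> 6 lines: qbq ytni zvkih hnpa sjig dxiu
Hunk 6: at line 4 remove [sjig] add [rzra,pyu,yzxnj] -> 8 lines: qbq ytni zvkih hnpa rzra pyu yzxnj dxiu
Final line count: 8

Answer: 8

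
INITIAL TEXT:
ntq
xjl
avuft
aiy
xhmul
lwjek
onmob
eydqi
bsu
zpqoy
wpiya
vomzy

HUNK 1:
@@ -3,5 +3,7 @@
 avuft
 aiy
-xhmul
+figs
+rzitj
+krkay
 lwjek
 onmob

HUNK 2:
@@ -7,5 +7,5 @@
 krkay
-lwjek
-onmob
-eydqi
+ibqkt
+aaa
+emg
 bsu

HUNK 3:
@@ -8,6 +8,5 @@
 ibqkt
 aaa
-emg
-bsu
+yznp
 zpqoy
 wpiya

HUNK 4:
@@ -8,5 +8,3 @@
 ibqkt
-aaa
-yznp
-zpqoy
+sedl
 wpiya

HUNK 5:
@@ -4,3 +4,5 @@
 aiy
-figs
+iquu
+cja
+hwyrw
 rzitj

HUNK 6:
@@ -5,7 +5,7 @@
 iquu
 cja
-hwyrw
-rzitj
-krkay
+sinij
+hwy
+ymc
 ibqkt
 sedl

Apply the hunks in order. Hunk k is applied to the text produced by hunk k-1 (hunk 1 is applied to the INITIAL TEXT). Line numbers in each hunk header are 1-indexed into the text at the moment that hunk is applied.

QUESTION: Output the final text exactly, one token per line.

Answer: ntq
xjl
avuft
aiy
iquu
cja
sinij
hwy
ymc
ibqkt
sedl
wpiya
vomzy

Derivation:
Hunk 1: at line 3 remove [xhmul] add [figs,rzitj,krkay] -> 14 lines: ntq xjl avuft aiy figs rzitj krkay lwjek onmob eydqi bsu zpqoy wpiya vomzy
Hunk 2: at line 7 remove [lwjek,onmob,eydqi] add [ibqkt,aaa,emg] -> 14 lines: ntq xjl avuft aiy figs rzitj krkay ibqkt aaa emg bsu zpqoy wpiya vomzy
Hunk 3: at line 8 remove [emg,bsu] add [yznp] -> 13 lines: ntq xjl avuft aiy figs rzitj krkay ibqkt aaa yznp zpqoy wpiya vomzy
Hunk 4: at line 8 remove [aaa,yznp,zpqoy] add [sedl] -> 11 lines: ntq xjl avuft aiy figs rzitj krkay ibqkt sedl wpiya vomzy
Hunk 5: at line 4 remove [figs] add [iquu,cja,hwyrw] -> 13 lines: ntq xjl avuft aiy iquu cja hwyrw rzitj krkay ibqkt sedl wpiya vomzy
Hunk 6: at line 5 remove [hwyrw,rzitj,krkay] add [sinij,hwy,ymc] -> 13 lines: ntq xjl avuft aiy iquu cja sinij hwy ymc ibqkt sedl wpiya vomzy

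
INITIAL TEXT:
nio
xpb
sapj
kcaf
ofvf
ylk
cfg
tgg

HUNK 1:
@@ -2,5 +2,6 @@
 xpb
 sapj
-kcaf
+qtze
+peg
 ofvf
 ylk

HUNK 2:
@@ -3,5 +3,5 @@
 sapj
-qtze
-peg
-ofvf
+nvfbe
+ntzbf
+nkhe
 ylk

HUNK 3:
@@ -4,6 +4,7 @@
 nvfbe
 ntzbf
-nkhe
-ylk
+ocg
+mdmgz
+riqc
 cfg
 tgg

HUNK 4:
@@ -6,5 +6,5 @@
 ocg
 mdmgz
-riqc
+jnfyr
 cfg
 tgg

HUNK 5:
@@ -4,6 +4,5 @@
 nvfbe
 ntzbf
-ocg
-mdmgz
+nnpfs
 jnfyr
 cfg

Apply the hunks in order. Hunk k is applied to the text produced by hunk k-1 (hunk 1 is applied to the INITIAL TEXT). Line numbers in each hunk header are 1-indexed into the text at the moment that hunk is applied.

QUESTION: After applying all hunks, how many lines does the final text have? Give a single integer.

Hunk 1: at line 2 remove [kcaf] add [qtze,peg] -> 9 lines: nio xpb sapj qtze peg ofvf ylk cfg tgg
Hunk 2: at line 3 remove [qtze,peg,ofvf] add [nvfbe,ntzbf,nkhe] -> 9 lines: nio xpb sapj nvfbe ntzbf nkhe ylk cfg tgg
Hunk 3: at line 4 remove [nkhe,ylk] add [ocg,mdmgz,riqc] -> 10 lines: nio xpb sapj nvfbe ntzbf ocg mdmgz riqc cfg tgg
Hunk 4: at line 6 remove [riqc] add [jnfyr] -> 10 lines: nio xpb sapj nvfbe ntzbf ocg mdmgz jnfyr cfg tgg
Hunk 5: at line 4 remove [ocg,mdmgz] add [nnpfs] -> 9 lines: nio xpb sapj nvfbe ntzbf nnpfs jnfyr cfg tgg
Final line count: 9

Answer: 9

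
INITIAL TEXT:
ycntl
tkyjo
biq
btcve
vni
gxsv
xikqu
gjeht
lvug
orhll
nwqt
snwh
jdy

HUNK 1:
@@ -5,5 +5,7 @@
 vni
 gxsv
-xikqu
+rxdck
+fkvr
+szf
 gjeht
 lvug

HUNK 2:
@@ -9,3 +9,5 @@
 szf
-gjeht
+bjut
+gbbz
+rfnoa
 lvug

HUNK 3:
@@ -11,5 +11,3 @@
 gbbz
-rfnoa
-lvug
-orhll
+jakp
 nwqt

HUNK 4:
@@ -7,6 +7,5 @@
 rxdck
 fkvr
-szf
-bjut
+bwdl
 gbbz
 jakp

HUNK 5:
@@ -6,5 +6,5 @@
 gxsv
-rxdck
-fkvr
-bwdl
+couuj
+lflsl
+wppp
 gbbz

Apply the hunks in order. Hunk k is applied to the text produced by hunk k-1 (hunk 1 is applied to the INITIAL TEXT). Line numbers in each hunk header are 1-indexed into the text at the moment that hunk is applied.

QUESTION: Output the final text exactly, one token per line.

Hunk 1: at line 5 remove [xikqu] add [rxdck,fkvr,szf] -> 15 lines: ycntl tkyjo biq btcve vni gxsv rxdck fkvr szf gjeht lvug orhll nwqt snwh jdy
Hunk 2: at line 9 remove [gjeht] add [bjut,gbbz,rfnoa] -> 17 lines: ycntl tkyjo biq btcve vni gxsv rxdck fkvr szf bjut gbbz rfnoa lvug orhll nwqt snwh jdy
Hunk 3: at line 11 remove [rfnoa,lvug,orhll] add [jakp] -> 15 lines: ycntl tkyjo biq btcve vni gxsv rxdck fkvr szf bjut gbbz jakp nwqt snwh jdy
Hunk 4: at line 7 remove [szf,bjut] add [bwdl] -> 14 lines: ycntl tkyjo biq btcve vni gxsv rxdck fkvr bwdl gbbz jakp nwqt snwh jdy
Hunk 5: at line 6 remove [rxdck,fkvr,bwdl] add [couuj,lflsl,wppp] -> 14 lines: ycntl tkyjo biq btcve vni gxsv couuj lflsl wppp gbbz jakp nwqt snwh jdy

Answer: ycntl
tkyjo
biq
btcve
vni
gxsv
couuj
lflsl
wppp
gbbz
jakp
nwqt
snwh
jdy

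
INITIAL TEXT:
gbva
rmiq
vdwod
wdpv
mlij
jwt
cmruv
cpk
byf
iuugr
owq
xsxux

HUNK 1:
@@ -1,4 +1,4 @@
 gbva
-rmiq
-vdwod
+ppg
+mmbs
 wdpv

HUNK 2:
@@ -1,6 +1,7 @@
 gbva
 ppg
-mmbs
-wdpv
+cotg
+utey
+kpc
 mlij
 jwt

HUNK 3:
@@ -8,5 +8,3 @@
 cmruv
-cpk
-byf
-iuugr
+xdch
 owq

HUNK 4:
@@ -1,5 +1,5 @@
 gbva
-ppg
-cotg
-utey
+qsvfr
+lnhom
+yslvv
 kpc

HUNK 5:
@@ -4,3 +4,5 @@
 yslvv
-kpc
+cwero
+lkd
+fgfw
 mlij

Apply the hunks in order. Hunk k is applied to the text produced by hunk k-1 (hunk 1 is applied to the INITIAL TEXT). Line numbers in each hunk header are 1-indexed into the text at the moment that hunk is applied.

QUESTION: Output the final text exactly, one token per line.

Answer: gbva
qsvfr
lnhom
yslvv
cwero
lkd
fgfw
mlij
jwt
cmruv
xdch
owq
xsxux

Derivation:
Hunk 1: at line 1 remove [rmiq,vdwod] add [ppg,mmbs] -> 12 lines: gbva ppg mmbs wdpv mlij jwt cmruv cpk byf iuugr owq xsxux
Hunk 2: at line 1 remove [mmbs,wdpv] add [cotg,utey,kpc] -> 13 lines: gbva ppg cotg utey kpc mlij jwt cmruv cpk byf iuugr owq xsxux
Hunk 3: at line 8 remove [cpk,byf,iuugr] add [xdch] -> 11 lines: gbva ppg cotg utey kpc mlij jwt cmruv xdch owq xsxux
Hunk 4: at line 1 remove [ppg,cotg,utey] add [qsvfr,lnhom,yslvv] -> 11 lines: gbva qsvfr lnhom yslvv kpc mlij jwt cmruv xdch owq xsxux
Hunk 5: at line 4 remove [kpc] add [cwero,lkd,fgfw] -> 13 lines: gbva qsvfr lnhom yslvv cwero lkd fgfw mlij jwt cmruv xdch owq xsxux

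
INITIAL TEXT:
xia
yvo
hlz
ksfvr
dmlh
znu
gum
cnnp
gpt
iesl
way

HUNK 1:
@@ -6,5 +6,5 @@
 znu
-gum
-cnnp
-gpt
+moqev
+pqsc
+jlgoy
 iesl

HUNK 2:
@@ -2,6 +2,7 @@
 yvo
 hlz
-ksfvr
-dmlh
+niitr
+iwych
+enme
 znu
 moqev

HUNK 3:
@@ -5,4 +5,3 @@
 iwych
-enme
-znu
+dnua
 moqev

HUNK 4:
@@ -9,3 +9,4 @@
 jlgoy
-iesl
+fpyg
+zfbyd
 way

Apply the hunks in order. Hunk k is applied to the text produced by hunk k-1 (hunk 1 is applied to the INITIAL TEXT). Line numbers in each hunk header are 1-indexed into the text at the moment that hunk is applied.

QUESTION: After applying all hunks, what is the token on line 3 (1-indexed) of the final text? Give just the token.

Hunk 1: at line 6 remove [gum,cnnp,gpt] add [moqev,pqsc,jlgoy] -> 11 lines: xia yvo hlz ksfvr dmlh znu moqev pqsc jlgoy iesl way
Hunk 2: at line 2 remove [ksfvr,dmlh] add [niitr,iwych,enme] -> 12 lines: xia yvo hlz niitr iwych enme znu moqev pqsc jlgoy iesl way
Hunk 3: at line 5 remove [enme,znu] add [dnua] -> 11 lines: xia yvo hlz niitr iwych dnua moqev pqsc jlgoy iesl way
Hunk 4: at line 9 remove [iesl] add [fpyg,zfbyd] -> 12 lines: xia yvo hlz niitr iwych dnua moqev pqsc jlgoy fpyg zfbyd way
Final line 3: hlz

Answer: hlz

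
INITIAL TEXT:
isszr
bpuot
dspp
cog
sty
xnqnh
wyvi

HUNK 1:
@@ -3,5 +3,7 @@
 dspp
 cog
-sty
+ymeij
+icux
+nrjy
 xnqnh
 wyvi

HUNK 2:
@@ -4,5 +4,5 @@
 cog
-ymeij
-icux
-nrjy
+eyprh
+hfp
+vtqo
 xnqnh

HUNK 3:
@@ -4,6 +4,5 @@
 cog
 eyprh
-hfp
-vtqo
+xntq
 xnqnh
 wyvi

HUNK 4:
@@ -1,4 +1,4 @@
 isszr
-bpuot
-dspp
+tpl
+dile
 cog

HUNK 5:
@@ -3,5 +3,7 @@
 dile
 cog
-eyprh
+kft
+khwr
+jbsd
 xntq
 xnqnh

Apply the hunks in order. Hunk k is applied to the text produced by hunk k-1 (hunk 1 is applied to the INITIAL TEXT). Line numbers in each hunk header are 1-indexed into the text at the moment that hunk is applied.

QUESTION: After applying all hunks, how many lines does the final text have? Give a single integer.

Hunk 1: at line 3 remove [sty] add [ymeij,icux,nrjy] -> 9 lines: isszr bpuot dspp cog ymeij icux nrjy xnqnh wyvi
Hunk 2: at line 4 remove [ymeij,icux,nrjy] add [eyprh,hfp,vtqo] -> 9 lines: isszr bpuot dspp cog eyprh hfp vtqo xnqnh wyvi
Hunk 3: at line 4 remove [hfp,vtqo] add [xntq] -> 8 lines: isszr bpuot dspp cog eyprh xntq xnqnh wyvi
Hunk 4: at line 1 remove [bpuot,dspp] add [tpl,dile] -> 8 lines: isszr tpl dile cog eyprh xntq xnqnh wyvi
Hunk 5: at line 3 remove [eyprh] add [kft,khwr,jbsd] -> 10 lines: isszr tpl dile cog kft khwr jbsd xntq xnqnh wyvi
Final line count: 10

Answer: 10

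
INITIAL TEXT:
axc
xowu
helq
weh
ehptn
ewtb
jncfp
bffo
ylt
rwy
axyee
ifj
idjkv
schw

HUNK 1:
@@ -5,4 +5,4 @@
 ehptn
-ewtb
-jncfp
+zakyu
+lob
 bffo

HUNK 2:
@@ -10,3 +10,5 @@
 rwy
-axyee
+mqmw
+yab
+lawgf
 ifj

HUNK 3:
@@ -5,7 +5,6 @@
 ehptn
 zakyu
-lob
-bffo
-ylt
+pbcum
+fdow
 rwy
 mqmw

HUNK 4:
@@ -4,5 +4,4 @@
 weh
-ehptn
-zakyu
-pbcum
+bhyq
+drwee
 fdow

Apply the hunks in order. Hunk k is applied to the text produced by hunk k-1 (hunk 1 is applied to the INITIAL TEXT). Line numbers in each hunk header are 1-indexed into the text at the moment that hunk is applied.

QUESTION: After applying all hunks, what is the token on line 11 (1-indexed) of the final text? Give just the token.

Answer: lawgf

Derivation:
Hunk 1: at line 5 remove [ewtb,jncfp] add [zakyu,lob] -> 14 lines: axc xowu helq weh ehptn zakyu lob bffo ylt rwy axyee ifj idjkv schw
Hunk 2: at line 10 remove [axyee] add [mqmw,yab,lawgf] -> 16 lines: axc xowu helq weh ehptn zakyu lob bffo ylt rwy mqmw yab lawgf ifj idjkv schw
Hunk 3: at line 5 remove [lob,bffo,ylt] add [pbcum,fdow] -> 15 lines: axc xowu helq weh ehptn zakyu pbcum fdow rwy mqmw yab lawgf ifj idjkv schw
Hunk 4: at line 4 remove [ehptn,zakyu,pbcum] add [bhyq,drwee] -> 14 lines: axc xowu helq weh bhyq drwee fdow rwy mqmw yab lawgf ifj idjkv schw
Final line 11: lawgf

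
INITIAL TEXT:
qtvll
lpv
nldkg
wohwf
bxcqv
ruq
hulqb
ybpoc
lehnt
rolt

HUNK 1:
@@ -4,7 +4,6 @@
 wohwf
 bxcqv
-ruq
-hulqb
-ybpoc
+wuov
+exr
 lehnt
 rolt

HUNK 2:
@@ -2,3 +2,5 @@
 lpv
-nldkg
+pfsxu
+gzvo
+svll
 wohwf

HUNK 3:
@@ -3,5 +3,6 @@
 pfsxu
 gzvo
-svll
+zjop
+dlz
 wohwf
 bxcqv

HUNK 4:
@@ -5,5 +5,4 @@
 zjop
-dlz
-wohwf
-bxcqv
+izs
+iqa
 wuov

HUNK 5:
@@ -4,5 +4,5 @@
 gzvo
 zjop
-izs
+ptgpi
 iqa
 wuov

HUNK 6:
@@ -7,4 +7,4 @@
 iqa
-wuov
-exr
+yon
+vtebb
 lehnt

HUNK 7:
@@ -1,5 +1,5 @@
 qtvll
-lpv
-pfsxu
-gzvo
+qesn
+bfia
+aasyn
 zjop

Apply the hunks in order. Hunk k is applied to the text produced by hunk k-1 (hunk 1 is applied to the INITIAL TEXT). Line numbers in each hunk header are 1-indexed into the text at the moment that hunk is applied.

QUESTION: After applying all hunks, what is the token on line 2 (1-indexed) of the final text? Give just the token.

Answer: qesn

Derivation:
Hunk 1: at line 4 remove [ruq,hulqb,ybpoc] add [wuov,exr] -> 9 lines: qtvll lpv nldkg wohwf bxcqv wuov exr lehnt rolt
Hunk 2: at line 2 remove [nldkg] add [pfsxu,gzvo,svll] -> 11 lines: qtvll lpv pfsxu gzvo svll wohwf bxcqv wuov exr lehnt rolt
Hunk 3: at line 3 remove [svll] add [zjop,dlz] -> 12 lines: qtvll lpv pfsxu gzvo zjop dlz wohwf bxcqv wuov exr lehnt rolt
Hunk 4: at line 5 remove [dlz,wohwf,bxcqv] add [izs,iqa] -> 11 lines: qtvll lpv pfsxu gzvo zjop izs iqa wuov exr lehnt rolt
Hunk 5: at line 4 remove [izs] add [ptgpi] -> 11 lines: qtvll lpv pfsxu gzvo zjop ptgpi iqa wuov exr lehnt rolt
Hunk 6: at line 7 remove [wuov,exr] add [yon,vtebb] -> 11 lines: qtvll lpv pfsxu gzvo zjop ptgpi iqa yon vtebb lehnt rolt
Hunk 7: at line 1 remove [lpv,pfsxu,gzvo] add [qesn,bfia,aasyn] -> 11 lines: qtvll qesn bfia aasyn zjop ptgpi iqa yon vtebb lehnt rolt
Final line 2: qesn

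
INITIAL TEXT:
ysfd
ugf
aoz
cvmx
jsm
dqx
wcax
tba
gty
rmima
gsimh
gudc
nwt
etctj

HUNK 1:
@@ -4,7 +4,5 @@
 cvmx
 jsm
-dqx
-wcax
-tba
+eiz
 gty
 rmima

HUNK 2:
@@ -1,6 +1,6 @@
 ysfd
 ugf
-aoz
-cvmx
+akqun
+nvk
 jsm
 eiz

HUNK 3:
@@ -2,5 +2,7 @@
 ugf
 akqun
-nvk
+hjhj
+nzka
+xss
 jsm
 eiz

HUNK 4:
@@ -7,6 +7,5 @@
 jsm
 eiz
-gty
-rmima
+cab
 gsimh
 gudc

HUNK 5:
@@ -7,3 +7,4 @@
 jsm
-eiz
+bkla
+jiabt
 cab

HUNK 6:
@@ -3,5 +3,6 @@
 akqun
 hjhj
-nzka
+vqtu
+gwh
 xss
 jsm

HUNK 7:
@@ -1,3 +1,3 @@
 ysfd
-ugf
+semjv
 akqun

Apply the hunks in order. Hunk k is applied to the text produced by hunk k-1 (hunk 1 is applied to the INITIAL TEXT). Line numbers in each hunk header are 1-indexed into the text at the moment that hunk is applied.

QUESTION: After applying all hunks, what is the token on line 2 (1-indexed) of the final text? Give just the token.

Hunk 1: at line 4 remove [dqx,wcax,tba] add [eiz] -> 12 lines: ysfd ugf aoz cvmx jsm eiz gty rmima gsimh gudc nwt etctj
Hunk 2: at line 1 remove [aoz,cvmx] add [akqun,nvk] -> 12 lines: ysfd ugf akqun nvk jsm eiz gty rmima gsimh gudc nwt etctj
Hunk 3: at line 2 remove [nvk] add [hjhj,nzka,xss] -> 14 lines: ysfd ugf akqun hjhj nzka xss jsm eiz gty rmima gsimh gudc nwt etctj
Hunk 4: at line 7 remove [gty,rmima] add [cab] -> 13 lines: ysfd ugf akqun hjhj nzka xss jsm eiz cab gsimh gudc nwt etctj
Hunk 5: at line 7 remove [eiz] add [bkla,jiabt] -> 14 lines: ysfd ugf akqun hjhj nzka xss jsm bkla jiabt cab gsimh gudc nwt etctj
Hunk 6: at line 3 remove [nzka] add [vqtu,gwh] -> 15 lines: ysfd ugf akqun hjhj vqtu gwh xss jsm bkla jiabt cab gsimh gudc nwt etctj
Hunk 7: at line 1 remove [ugf] add [semjv] -> 15 lines: ysfd semjv akqun hjhj vqtu gwh xss jsm bkla jiabt cab gsimh gudc nwt etctj
Final line 2: semjv

Answer: semjv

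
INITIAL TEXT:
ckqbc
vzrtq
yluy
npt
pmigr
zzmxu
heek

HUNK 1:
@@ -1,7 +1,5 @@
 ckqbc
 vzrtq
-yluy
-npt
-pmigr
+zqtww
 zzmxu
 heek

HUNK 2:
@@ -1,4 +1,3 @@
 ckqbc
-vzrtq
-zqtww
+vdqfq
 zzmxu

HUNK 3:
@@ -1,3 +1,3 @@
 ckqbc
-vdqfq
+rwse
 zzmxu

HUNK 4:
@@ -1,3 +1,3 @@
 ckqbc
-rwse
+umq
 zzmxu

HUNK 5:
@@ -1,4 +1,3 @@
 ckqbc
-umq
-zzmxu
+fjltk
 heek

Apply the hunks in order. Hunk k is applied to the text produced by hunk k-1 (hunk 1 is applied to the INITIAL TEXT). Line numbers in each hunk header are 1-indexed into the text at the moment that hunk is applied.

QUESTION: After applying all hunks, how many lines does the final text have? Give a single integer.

Hunk 1: at line 1 remove [yluy,npt,pmigr] add [zqtww] -> 5 lines: ckqbc vzrtq zqtww zzmxu heek
Hunk 2: at line 1 remove [vzrtq,zqtww] add [vdqfq] -> 4 lines: ckqbc vdqfq zzmxu heek
Hunk 3: at line 1 remove [vdqfq] add [rwse] -> 4 lines: ckqbc rwse zzmxu heek
Hunk 4: at line 1 remove [rwse] add [umq] -> 4 lines: ckqbc umq zzmxu heek
Hunk 5: at line 1 remove [umq,zzmxu] add [fjltk] -> 3 lines: ckqbc fjltk heek
Final line count: 3

Answer: 3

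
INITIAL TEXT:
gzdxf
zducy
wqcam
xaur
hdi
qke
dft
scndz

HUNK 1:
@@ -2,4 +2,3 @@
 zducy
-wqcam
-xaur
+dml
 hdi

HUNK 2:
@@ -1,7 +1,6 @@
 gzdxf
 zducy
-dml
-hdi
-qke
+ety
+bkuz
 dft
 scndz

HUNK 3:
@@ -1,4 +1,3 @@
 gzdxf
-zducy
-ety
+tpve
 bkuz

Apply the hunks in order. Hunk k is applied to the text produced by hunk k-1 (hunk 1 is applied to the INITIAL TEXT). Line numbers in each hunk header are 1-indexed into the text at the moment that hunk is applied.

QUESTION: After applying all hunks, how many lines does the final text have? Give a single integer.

Hunk 1: at line 2 remove [wqcam,xaur] add [dml] -> 7 lines: gzdxf zducy dml hdi qke dft scndz
Hunk 2: at line 1 remove [dml,hdi,qke] add [ety,bkuz] -> 6 lines: gzdxf zducy ety bkuz dft scndz
Hunk 3: at line 1 remove [zducy,ety] add [tpve] -> 5 lines: gzdxf tpve bkuz dft scndz
Final line count: 5

Answer: 5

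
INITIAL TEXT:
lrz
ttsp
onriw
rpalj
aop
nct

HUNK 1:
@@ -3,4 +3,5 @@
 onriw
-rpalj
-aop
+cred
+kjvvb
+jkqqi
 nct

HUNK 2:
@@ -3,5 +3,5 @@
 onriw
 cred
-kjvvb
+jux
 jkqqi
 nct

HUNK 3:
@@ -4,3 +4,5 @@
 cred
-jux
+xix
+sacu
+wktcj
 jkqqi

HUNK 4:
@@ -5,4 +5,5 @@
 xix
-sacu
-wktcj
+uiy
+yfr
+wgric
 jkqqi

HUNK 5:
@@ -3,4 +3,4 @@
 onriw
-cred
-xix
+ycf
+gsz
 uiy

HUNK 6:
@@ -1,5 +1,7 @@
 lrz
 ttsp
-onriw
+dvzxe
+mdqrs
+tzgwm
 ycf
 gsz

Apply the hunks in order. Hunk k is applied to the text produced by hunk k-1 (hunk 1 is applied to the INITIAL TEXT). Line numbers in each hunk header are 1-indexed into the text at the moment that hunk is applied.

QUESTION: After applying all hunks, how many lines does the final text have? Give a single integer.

Hunk 1: at line 3 remove [rpalj,aop] add [cred,kjvvb,jkqqi] -> 7 lines: lrz ttsp onriw cred kjvvb jkqqi nct
Hunk 2: at line 3 remove [kjvvb] add [jux] -> 7 lines: lrz ttsp onriw cred jux jkqqi nct
Hunk 3: at line 4 remove [jux] add [xix,sacu,wktcj] -> 9 lines: lrz ttsp onriw cred xix sacu wktcj jkqqi nct
Hunk 4: at line 5 remove [sacu,wktcj] add [uiy,yfr,wgric] -> 10 lines: lrz ttsp onriw cred xix uiy yfr wgric jkqqi nct
Hunk 5: at line 3 remove [cred,xix] add [ycf,gsz] -> 10 lines: lrz ttsp onriw ycf gsz uiy yfr wgric jkqqi nct
Hunk 6: at line 1 remove [onriw] add [dvzxe,mdqrs,tzgwm] -> 12 lines: lrz ttsp dvzxe mdqrs tzgwm ycf gsz uiy yfr wgric jkqqi nct
Final line count: 12

Answer: 12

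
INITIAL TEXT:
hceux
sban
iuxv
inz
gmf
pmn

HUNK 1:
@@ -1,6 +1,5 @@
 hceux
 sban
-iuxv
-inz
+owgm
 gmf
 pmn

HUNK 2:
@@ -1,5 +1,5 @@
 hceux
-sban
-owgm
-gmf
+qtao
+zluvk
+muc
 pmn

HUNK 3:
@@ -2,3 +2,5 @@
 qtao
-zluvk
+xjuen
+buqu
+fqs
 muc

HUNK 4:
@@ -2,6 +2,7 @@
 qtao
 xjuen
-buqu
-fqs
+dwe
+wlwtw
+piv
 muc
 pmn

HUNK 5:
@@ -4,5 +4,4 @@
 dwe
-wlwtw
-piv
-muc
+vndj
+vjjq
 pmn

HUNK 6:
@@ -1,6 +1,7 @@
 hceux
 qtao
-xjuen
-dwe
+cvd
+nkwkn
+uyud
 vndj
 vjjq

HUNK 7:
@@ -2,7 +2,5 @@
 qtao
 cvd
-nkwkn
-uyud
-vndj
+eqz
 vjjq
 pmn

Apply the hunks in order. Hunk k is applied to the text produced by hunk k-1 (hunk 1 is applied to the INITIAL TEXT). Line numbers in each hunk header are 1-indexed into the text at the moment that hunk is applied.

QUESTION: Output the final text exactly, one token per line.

Answer: hceux
qtao
cvd
eqz
vjjq
pmn

Derivation:
Hunk 1: at line 1 remove [iuxv,inz] add [owgm] -> 5 lines: hceux sban owgm gmf pmn
Hunk 2: at line 1 remove [sban,owgm,gmf] add [qtao,zluvk,muc] -> 5 lines: hceux qtao zluvk muc pmn
Hunk 3: at line 2 remove [zluvk] add [xjuen,buqu,fqs] -> 7 lines: hceux qtao xjuen buqu fqs muc pmn
Hunk 4: at line 2 remove [buqu,fqs] add [dwe,wlwtw,piv] -> 8 lines: hceux qtao xjuen dwe wlwtw piv muc pmn
Hunk 5: at line 4 remove [wlwtw,piv,muc] add [vndj,vjjq] -> 7 lines: hceux qtao xjuen dwe vndj vjjq pmn
Hunk 6: at line 1 remove [xjuen,dwe] add [cvd,nkwkn,uyud] -> 8 lines: hceux qtao cvd nkwkn uyud vndj vjjq pmn
Hunk 7: at line 2 remove [nkwkn,uyud,vndj] add [eqz] -> 6 lines: hceux qtao cvd eqz vjjq pmn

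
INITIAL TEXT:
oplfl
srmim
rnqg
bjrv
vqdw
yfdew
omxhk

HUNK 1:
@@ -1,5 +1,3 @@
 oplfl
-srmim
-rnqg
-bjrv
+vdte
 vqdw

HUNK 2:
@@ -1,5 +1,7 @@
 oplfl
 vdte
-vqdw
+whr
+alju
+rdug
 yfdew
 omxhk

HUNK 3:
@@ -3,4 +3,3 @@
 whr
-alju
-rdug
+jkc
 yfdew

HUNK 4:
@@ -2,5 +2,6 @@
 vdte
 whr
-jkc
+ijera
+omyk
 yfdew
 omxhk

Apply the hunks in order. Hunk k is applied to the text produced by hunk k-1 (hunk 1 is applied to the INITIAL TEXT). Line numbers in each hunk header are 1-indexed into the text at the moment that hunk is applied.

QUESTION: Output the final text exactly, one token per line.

Hunk 1: at line 1 remove [srmim,rnqg,bjrv] add [vdte] -> 5 lines: oplfl vdte vqdw yfdew omxhk
Hunk 2: at line 1 remove [vqdw] add [whr,alju,rdug] -> 7 lines: oplfl vdte whr alju rdug yfdew omxhk
Hunk 3: at line 3 remove [alju,rdug] add [jkc] -> 6 lines: oplfl vdte whr jkc yfdew omxhk
Hunk 4: at line 2 remove [jkc] add [ijera,omyk] -> 7 lines: oplfl vdte whr ijera omyk yfdew omxhk

Answer: oplfl
vdte
whr
ijera
omyk
yfdew
omxhk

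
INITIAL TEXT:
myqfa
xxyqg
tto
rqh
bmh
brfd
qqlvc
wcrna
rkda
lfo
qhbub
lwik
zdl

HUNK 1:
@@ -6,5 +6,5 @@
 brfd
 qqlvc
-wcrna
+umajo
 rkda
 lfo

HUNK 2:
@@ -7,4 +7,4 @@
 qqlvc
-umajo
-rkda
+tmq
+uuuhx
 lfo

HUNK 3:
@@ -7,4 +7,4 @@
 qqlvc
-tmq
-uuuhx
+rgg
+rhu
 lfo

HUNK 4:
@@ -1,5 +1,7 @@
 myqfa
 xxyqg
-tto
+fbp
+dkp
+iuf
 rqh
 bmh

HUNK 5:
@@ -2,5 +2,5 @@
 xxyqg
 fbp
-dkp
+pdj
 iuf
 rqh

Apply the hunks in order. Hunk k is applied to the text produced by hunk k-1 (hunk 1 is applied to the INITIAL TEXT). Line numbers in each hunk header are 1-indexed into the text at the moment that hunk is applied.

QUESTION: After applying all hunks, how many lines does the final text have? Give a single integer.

Hunk 1: at line 6 remove [wcrna] add [umajo] -> 13 lines: myqfa xxyqg tto rqh bmh brfd qqlvc umajo rkda lfo qhbub lwik zdl
Hunk 2: at line 7 remove [umajo,rkda] add [tmq,uuuhx] -> 13 lines: myqfa xxyqg tto rqh bmh brfd qqlvc tmq uuuhx lfo qhbub lwik zdl
Hunk 3: at line 7 remove [tmq,uuuhx] add [rgg,rhu] -> 13 lines: myqfa xxyqg tto rqh bmh brfd qqlvc rgg rhu lfo qhbub lwik zdl
Hunk 4: at line 1 remove [tto] add [fbp,dkp,iuf] -> 15 lines: myqfa xxyqg fbp dkp iuf rqh bmh brfd qqlvc rgg rhu lfo qhbub lwik zdl
Hunk 5: at line 2 remove [dkp] add [pdj] -> 15 lines: myqfa xxyqg fbp pdj iuf rqh bmh brfd qqlvc rgg rhu lfo qhbub lwik zdl
Final line count: 15

Answer: 15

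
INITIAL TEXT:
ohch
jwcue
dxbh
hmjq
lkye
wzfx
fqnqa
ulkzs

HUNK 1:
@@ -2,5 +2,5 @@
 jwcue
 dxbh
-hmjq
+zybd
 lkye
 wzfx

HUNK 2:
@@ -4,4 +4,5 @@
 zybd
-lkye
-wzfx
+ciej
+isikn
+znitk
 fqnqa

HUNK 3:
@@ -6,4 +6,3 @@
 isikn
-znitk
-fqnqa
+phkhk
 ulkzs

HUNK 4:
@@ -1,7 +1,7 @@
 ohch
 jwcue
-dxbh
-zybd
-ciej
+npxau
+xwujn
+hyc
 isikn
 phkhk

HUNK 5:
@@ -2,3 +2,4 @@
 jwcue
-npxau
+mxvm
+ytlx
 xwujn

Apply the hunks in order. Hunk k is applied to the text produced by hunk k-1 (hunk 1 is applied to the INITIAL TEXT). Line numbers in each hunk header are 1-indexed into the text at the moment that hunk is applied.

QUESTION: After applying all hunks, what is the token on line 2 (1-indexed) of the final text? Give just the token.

Hunk 1: at line 2 remove [hmjq] add [zybd] -> 8 lines: ohch jwcue dxbh zybd lkye wzfx fqnqa ulkzs
Hunk 2: at line 4 remove [lkye,wzfx] add [ciej,isikn,znitk] -> 9 lines: ohch jwcue dxbh zybd ciej isikn znitk fqnqa ulkzs
Hunk 3: at line 6 remove [znitk,fqnqa] add [phkhk] -> 8 lines: ohch jwcue dxbh zybd ciej isikn phkhk ulkzs
Hunk 4: at line 1 remove [dxbh,zybd,ciej] add [npxau,xwujn,hyc] -> 8 lines: ohch jwcue npxau xwujn hyc isikn phkhk ulkzs
Hunk 5: at line 2 remove [npxau] add [mxvm,ytlx] -> 9 lines: ohch jwcue mxvm ytlx xwujn hyc isikn phkhk ulkzs
Final line 2: jwcue

Answer: jwcue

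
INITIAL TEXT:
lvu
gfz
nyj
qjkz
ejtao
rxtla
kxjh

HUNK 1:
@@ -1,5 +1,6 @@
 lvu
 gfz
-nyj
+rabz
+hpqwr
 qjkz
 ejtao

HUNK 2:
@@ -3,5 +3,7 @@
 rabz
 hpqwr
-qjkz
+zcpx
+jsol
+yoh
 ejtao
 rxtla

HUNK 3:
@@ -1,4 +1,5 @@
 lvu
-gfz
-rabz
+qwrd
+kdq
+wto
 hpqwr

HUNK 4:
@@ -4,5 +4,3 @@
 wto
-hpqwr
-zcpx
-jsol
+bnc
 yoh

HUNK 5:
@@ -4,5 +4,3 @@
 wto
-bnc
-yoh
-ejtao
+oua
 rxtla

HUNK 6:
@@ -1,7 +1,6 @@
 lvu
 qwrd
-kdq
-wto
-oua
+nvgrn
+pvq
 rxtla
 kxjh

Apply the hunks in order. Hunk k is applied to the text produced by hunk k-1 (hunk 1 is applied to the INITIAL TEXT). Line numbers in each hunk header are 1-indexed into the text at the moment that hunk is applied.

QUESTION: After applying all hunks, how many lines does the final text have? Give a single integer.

Answer: 6

Derivation:
Hunk 1: at line 1 remove [nyj] add [rabz,hpqwr] -> 8 lines: lvu gfz rabz hpqwr qjkz ejtao rxtla kxjh
Hunk 2: at line 3 remove [qjkz] add [zcpx,jsol,yoh] -> 10 lines: lvu gfz rabz hpqwr zcpx jsol yoh ejtao rxtla kxjh
Hunk 3: at line 1 remove [gfz,rabz] add [qwrd,kdq,wto] -> 11 lines: lvu qwrd kdq wto hpqwr zcpx jsol yoh ejtao rxtla kxjh
Hunk 4: at line 4 remove [hpqwr,zcpx,jsol] add [bnc] -> 9 lines: lvu qwrd kdq wto bnc yoh ejtao rxtla kxjh
Hunk 5: at line 4 remove [bnc,yoh,ejtao] add [oua] -> 7 lines: lvu qwrd kdq wto oua rxtla kxjh
Hunk 6: at line 1 remove [kdq,wto,oua] add [nvgrn,pvq] -> 6 lines: lvu qwrd nvgrn pvq rxtla kxjh
Final line count: 6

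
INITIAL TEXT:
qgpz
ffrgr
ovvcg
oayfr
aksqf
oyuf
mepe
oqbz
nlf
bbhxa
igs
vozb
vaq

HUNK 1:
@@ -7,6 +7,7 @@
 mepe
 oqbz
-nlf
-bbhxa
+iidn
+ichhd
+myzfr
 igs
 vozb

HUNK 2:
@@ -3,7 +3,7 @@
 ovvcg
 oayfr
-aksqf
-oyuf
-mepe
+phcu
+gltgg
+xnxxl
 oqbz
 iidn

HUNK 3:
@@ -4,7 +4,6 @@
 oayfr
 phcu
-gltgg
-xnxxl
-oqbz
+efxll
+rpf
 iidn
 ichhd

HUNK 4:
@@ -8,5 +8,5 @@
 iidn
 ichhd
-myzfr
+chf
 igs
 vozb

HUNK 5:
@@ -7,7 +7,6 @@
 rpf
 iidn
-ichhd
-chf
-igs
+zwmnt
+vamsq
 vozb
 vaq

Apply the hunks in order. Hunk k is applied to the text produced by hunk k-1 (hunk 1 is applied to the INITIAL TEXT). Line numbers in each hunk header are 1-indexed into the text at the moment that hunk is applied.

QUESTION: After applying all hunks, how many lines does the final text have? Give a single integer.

Hunk 1: at line 7 remove [nlf,bbhxa] add [iidn,ichhd,myzfr] -> 14 lines: qgpz ffrgr ovvcg oayfr aksqf oyuf mepe oqbz iidn ichhd myzfr igs vozb vaq
Hunk 2: at line 3 remove [aksqf,oyuf,mepe] add [phcu,gltgg,xnxxl] -> 14 lines: qgpz ffrgr ovvcg oayfr phcu gltgg xnxxl oqbz iidn ichhd myzfr igs vozb vaq
Hunk 3: at line 4 remove [gltgg,xnxxl,oqbz] add [efxll,rpf] -> 13 lines: qgpz ffrgr ovvcg oayfr phcu efxll rpf iidn ichhd myzfr igs vozb vaq
Hunk 4: at line 8 remove [myzfr] add [chf] -> 13 lines: qgpz ffrgr ovvcg oayfr phcu efxll rpf iidn ichhd chf igs vozb vaq
Hunk 5: at line 7 remove [ichhd,chf,igs] add [zwmnt,vamsq] -> 12 lines: qgpz ffrgr ovvcg oayfr phcu efxll rpf iidn zwmnt vamsq vozb vaq
Final line count: 12

Answer: 12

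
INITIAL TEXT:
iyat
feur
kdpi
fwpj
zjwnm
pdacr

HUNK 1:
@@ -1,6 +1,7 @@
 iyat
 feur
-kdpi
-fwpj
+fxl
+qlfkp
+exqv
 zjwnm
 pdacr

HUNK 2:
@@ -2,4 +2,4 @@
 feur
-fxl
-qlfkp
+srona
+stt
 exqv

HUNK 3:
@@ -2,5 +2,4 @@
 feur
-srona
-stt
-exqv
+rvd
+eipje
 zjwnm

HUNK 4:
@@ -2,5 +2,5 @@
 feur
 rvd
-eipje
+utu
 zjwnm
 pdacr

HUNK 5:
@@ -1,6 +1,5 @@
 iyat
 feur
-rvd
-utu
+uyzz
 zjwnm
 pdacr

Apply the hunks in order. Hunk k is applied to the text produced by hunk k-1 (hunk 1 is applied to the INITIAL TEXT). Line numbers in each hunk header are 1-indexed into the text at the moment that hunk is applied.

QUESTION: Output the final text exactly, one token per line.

Answer: iyat
feur
uyzz
zjwnm
pdacr

Derivation:
Hunk 1: at line 1 remove [kdpi,fwpj] add [fxl,qlfkp,exqv] -> 7 lines: iyat feur fxl qlfkp exqv zjwnm pdacr
Hunk 2: at line 2 remove [fxl,qlfkp] add [srona,stt] -> 7 lines: iyat feur srona stt exqv zjwnm pdacr
Hunk 3: at line 2 remove [srona,stt,exqv] add [rvd,eipje] -> 6 lines: iyat feur rvd eipje zjwnm pdacr
Hunk 4: at line 2 remove [eipje] add [utu] -> 6 lines: iyat feur rvd utu zjwnm pdacr
Hunk 5: at line 1 remove [rvd,utu] add [uyzz] -> 5 lines: iyat feur uyzz zjwnm pdacr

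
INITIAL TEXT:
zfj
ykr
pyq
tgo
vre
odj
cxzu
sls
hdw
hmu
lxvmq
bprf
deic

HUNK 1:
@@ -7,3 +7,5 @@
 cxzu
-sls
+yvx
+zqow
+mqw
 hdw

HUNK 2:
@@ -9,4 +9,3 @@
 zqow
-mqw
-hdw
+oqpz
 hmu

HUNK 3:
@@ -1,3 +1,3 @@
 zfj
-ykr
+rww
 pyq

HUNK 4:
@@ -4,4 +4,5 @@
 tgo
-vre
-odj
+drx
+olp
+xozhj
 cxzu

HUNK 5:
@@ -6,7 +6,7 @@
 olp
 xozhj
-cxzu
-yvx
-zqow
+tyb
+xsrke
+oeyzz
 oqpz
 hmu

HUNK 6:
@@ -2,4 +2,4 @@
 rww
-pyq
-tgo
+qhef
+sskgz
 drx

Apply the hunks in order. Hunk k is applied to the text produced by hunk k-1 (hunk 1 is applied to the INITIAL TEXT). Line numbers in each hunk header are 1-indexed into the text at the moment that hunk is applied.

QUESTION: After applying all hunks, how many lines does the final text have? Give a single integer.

Hunk 1: at line 7 remove [sls] add [yvx,zqow,mqw] -> 15 lines: zfj ykr pyq tgo vre odj cxzu yvx zqow mqw hdw hmu lxvmq bprf deic
Hunk 2: at line 9 remove [mqw,hdw] add [oqpz] -> 14 lines: zfj ykr pyq tgo vre odj cxzu yvx zqow oqpz hmu lxvmq bprf deic
Hunk 3: at line 1 remove [ykr] add [rww] -> 14 lines: zfj rww pyq tgo vre odj cxzu yvx zqow oqpz hmu lxvmq bprf deic
Hunk 4: at line 4 remove [vre,odj] add [drx,olp,xozhj] -> 15 lines: zfj rww pyq tgo drx olp xozhj cxzu yvx zqow oqpz hmu lxvmq bprf deic
Hunk 5: at line 6 remove [cxzu,yvx,zqow] add [tyb,xsrke,oeyzz] -> 15 lines: zfj rww pyq tgo drx olp xozhj tyb xsrke oeyzz oqpz hmu lxvmq bprf deic
Hunk 6: at line 2 remove [pyq,tgo] add [qhef,sskgz] -> 15 lines: zfj rww qhef sskgz drx olp xozhj tyb xsrke oeyzz oqpz hmu lxvmq bprf deic
Final line count: 15

Answer: 15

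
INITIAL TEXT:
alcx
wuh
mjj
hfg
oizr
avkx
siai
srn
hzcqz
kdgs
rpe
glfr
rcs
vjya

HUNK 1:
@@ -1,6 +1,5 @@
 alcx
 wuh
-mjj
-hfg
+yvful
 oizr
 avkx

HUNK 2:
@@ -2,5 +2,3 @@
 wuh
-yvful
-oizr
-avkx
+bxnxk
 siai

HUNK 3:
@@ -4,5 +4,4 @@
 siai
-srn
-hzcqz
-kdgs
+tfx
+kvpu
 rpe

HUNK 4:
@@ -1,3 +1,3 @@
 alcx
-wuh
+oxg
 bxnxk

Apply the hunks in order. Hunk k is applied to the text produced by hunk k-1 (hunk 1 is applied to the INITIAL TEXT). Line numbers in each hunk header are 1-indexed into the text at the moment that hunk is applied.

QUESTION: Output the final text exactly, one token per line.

Answer: alcx
oxg
bxnxk
siai
tfx
kvpu
rpe
glfr
rcs
vjya

Derivation:
Hunk 1: at line 1 remove [mjj,hfg] add [yvful] -> 13 lines: alcx wuh yvful oizr avkx siai srn hzcqz kdgs rpe glfr rcs vjya
Hunk 2: at line 2 remove [yvful,oizr,avkx] add [bxnxk] -> 11 lines: alcx wuh bxnxk siai srn hzcqz kdgs rpe glfr rcs vjya
Hunk 3: at line 4 remove [srn,hzcqz,kdgs] add [tfx,kvpu] -> 10 lines: alcx wuh bxnxk siai tfx kvpu rpe glfr rcs vjya
Hunk 4: at line 1 remove [wuh] add [oxg] -> 10 lines: alcx oxg bxnxk siai tfx kvpu rpe glfr rcs vjya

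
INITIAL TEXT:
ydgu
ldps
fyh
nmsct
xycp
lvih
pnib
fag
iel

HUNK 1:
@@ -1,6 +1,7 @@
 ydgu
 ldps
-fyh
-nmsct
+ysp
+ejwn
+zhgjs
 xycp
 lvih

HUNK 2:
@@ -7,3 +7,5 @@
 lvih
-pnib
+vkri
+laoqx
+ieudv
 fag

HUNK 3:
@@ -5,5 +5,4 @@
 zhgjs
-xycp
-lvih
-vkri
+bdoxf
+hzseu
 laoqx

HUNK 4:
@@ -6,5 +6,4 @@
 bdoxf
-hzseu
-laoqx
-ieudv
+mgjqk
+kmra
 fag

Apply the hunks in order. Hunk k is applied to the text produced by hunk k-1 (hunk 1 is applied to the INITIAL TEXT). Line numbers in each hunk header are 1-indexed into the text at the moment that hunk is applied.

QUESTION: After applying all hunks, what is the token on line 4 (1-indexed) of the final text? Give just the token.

Hunk 1: at line 1 remove [fyh,nmsct] add [ysp,ejwn,zhgjs] -> 10 lines: ydgu ldps ysp ejwn zhgjs xycp lvih pnib fag iel
Hunk 2: at line 7 remove [pnib] add [vkri,laoqx,ieudv] -> 12 lines: ydgu ldps ysp ejwn zhgjs xycp lvih vkri laoqx ieudv fag iel
Hunk 3: at line 5 remove [xycp,lvih,vkri] add [bdoxf,hzseu] -> 11 lines: ydgu ldps ysp ejwn zhgjs bdoxf hzseu laoqx ieudv fag iel
Hunk 4: at line 6 remove [hzseu,laoqx,ieudv] add [mgjqk,kmra] -> 10 lines: ydgu ldps ysp ejwn zhgjs bdoxf mgjqk kmra fag iel
Final line 4: ejwn

Answer: ejwn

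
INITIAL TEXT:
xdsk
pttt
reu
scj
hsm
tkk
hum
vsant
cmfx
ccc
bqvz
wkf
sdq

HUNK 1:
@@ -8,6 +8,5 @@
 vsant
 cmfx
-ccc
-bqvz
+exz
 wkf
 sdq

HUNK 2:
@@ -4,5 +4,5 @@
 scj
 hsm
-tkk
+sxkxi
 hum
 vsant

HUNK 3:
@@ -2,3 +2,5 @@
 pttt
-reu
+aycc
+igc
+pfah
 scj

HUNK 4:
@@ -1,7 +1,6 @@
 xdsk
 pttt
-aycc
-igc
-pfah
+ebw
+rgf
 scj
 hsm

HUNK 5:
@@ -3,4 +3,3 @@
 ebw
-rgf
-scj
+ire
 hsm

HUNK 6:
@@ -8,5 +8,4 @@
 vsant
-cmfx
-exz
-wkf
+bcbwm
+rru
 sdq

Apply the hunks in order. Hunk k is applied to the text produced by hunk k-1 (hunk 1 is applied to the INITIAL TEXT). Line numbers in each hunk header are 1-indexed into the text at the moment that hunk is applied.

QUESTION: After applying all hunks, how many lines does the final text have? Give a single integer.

Hunk 1: at line 8 remove [ccc,bqvz] add [exz] -> 12 lines: xdsk pttt reu scj hsm tkk hum vsant cmfx exz wkf sdq
Hunk 2: at line 4 remove [tkk] add [sxkxi] -> 12 lines: xdsk pttt reu scj hsm sxkxi hum vsant cmfx exz wkf sdq
Hunk 3: at line 2 remove [reu] add [aycc,igc,pfah] -> 14 lines: xdsk pttt aycc igc pfah scj hsm sxkxi hum vsant cmfx exz wkf sdq
Hunk 4: at line 1 remove [aycc,igc,pfah] add [ebw,rgf] -> 13 lines: xdsk pttt ebw rgf scj hsm sxkxi hum vsant cmfx exz wkf sdq
Hunk 5: at line 3 remove [rgf,scj] add [ire] -> 12 lines: xdsk pttt ebw ire hsm sxkxi hum vsant cmfx exz wkf sdq
Hunk 6: at line 8 remove [cmfx,exz,wkf] add [bcbwm,rru] -> 11 lines: xdsk pttt ebw ire hsm sxkxi hum vsant bcbwm rru sdq
Final line count: 11

Answer: 11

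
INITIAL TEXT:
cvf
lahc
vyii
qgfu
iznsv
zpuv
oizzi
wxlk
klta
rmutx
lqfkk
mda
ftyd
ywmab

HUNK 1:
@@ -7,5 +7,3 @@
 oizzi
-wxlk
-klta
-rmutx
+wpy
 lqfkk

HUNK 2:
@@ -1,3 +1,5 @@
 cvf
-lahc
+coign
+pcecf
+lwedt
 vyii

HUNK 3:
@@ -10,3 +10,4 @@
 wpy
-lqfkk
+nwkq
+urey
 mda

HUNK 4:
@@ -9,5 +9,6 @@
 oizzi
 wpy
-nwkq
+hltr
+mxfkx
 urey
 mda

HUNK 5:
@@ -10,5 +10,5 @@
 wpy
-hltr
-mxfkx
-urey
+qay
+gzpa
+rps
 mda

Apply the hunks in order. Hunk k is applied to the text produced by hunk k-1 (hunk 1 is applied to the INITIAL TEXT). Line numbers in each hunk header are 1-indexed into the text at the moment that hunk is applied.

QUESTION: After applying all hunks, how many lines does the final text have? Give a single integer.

Answer: 16

Derivation:
Hunk 1: at line 7 remove [wxlk,klta,rmutx] add [wpy] -> 12 lines: cvf lahc vyii qgfu iznsv zpuv oizzi wpy lqfkk mda ftyd ywmab
Hunk 2: at line 1 remove [lahc] add [coign,pcecf,lwedt] -> 14 lines: cvf coign pcecf lwedt vyii qgfu iznsv zpuv oizzi wpy lqfkk mda ftyd ywmab
Hunk 3: at line 10 remove [lqfkk] add [nwkq,urey] -> 15 lines: cvf coign pcecf lwedt vyii qgfu iznsv zpuv oizzi wpy nwkq urey mda ftyd ywmab
Hunk 4: at line 9 remove [nwkq] add [hltr,mxfkx] -> 16 lines: cvf coign pcecf lwedt vyii qgfu iznsv zpuv oizzi wpy hltr mxfkx urey mda ftyd ywmab
Hunk 5: at line 10 remove [hltr,mxfkx,urey] add [qay,gzpa,rps] -> 16 lines: cvf coign pcecf lwedt vyii qgfu iznsv zpuv oizzi wpy qay gzpa rps mda ftyd ywmab
Final line count: 16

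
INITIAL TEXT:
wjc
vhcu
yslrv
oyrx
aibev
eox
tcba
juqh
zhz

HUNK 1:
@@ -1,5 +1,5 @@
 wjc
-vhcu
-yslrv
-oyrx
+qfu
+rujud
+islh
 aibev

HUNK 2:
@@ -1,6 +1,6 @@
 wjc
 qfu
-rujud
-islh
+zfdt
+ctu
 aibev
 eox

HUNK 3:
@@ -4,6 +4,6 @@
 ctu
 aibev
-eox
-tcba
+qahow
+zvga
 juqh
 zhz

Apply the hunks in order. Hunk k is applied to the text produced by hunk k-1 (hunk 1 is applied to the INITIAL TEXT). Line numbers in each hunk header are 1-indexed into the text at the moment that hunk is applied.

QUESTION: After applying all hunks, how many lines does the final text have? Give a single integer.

Hunk 1: at line 1 remove [vhcu,yslrv,oyrx] add [qfu,rujud,islh] -> 9 lines: wjc qfu rujud islh aibev eox tcba juqh zhz
Hunk 2: at line 1 remove [rujud,islh] add [zfdt,ctu] -> 9 lines: wjc qfu zfdt ctu aibev eox tcba juqh zhz
Hunk 3: at line 4 remove [eox,tcba] add [qahow,zvga] -> 9 lines: wjc qfu zfdt ctu aibev qahow zvga juqh zhz
Final line count: 9

Answer: 9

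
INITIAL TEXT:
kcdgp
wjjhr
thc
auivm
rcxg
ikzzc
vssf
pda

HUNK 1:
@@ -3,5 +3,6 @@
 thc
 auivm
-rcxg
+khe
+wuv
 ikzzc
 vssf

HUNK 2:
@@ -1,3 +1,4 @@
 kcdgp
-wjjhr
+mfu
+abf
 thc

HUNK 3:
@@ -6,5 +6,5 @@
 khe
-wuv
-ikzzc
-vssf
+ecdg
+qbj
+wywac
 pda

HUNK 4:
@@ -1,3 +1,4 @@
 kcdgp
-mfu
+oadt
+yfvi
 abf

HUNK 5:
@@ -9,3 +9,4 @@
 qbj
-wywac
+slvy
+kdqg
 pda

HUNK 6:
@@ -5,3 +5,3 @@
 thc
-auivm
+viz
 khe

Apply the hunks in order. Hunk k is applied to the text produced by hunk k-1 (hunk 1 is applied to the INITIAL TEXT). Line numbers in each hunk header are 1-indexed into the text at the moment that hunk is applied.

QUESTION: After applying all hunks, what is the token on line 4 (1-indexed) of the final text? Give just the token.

Answer: abf

Derivation:
Hunk 1: at line 3 remove [rcxg] add [khe,wuv] -> 9 lines: kcdgp wjjhr thc auivm khe wuv ikzzc vssf pda
Hunk 2: at line 1 remove [wjjhr] add [mfu,abf] -> 10 lines: kcdgp mfu abf thc auivm khe wuv ikzzc vssf pda
Hunk 3: at line 6 remove [wuv,ikzzc,vssf] add [ecdg,qbj,wywac] -> 10 lines: kcdgp mfu abf thc auivm khe ecdg qbj wywac pda
Hunk 4: at line 1 remove [mfu] add [oadt,yfvi] -> 11 lines: kcdgp oadt yfvi abf thc auivm khe ecdg qbj wywac pda
Hunk 5: at line 9 remove [wywac] add [slvy,kdqg] -> 12 lines: kcdgp oadt yfvi abf thc auivm khe ecdg qbj slvy kdqg pda
Hunk 6: at line 5 remove [auivm] add [viz] -> 12 lines: kcdgp oadt yfvi abf thc viz khe ecdg qbj slvy kdqg pda
Final line 4: abf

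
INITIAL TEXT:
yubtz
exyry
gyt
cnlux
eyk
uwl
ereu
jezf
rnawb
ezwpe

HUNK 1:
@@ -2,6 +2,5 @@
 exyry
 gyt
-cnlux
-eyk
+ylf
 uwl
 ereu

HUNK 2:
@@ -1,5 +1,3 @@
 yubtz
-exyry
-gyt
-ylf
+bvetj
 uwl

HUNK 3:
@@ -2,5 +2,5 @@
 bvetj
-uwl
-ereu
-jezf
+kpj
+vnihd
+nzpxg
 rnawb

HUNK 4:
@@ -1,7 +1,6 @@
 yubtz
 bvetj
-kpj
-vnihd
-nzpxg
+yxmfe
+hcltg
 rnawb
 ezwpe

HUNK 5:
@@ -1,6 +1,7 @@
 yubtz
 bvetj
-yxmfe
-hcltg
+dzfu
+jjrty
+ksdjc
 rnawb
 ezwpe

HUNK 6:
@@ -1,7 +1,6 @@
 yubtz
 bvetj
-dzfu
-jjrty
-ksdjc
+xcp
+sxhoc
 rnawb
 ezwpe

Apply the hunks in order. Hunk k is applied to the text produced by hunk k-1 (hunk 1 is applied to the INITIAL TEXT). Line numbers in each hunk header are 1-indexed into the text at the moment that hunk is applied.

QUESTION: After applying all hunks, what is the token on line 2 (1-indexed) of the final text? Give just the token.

Hunk 1: at line 2 remove [cnlux,eyk] add [ylf] -> 9 lines: yubtz exyry gyt ylf uwl ereu jezf rnawb ezwpe
Hunk 2: at line 1 remove [exyry,gyt,ylf] add [bvetj] -> 7 lines: yubtz bvetj uwl ereu jezf rnawb ezwpe
Hunk 3: at line 2 remove [uwl,ereu,jezf] add [kpj,vnihd,nzpxg] -> 7 lines: yubtz bvetj kpj vnihd nzpxg rnawb ezwpe
Hunk 4: at line 1 remove [kpj,vnihd,nzpxg] add [yxmfe,hcltg] -> 6 lines: yubtz bvetj yxmfe hcltg rnawb ezwpe
Hunk 5: at line 1 remove [yxmfe,hcltg] add [dzfu,jjrty,ksdjc] -> 7 lines: yubtz bvetj dzfu jjrty ksdjc rnawb ezwpe
Hunk 6: at line 1 remove [dzfu,jjrty,ksdjc] add [xcp,sxhoc] -> 6 lines: yubtz bvetj xcp sxhoc rnawb ezwpe
Final line 2: bvetj

Answer: bvetj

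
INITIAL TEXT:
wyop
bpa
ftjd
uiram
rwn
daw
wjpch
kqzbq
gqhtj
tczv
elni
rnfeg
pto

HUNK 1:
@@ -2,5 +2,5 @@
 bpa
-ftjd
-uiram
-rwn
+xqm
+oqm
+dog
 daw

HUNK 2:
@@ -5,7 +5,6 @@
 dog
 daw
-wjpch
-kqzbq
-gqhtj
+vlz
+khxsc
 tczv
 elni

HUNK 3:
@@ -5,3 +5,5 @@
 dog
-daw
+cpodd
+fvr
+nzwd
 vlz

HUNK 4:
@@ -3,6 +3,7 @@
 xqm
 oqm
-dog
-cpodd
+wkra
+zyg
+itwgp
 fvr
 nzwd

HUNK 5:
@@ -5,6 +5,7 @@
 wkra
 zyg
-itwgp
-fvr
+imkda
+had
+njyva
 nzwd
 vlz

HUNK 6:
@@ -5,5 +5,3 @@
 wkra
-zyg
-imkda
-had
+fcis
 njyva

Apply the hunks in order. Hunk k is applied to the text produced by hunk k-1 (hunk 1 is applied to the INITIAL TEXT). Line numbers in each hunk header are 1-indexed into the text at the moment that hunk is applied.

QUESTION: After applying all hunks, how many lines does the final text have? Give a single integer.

Hunk 1: at line 2 remove [ftjd,uiram,rwn] add [xqm,oqm,dog] -> 13 lines: wyop bpa xqm oqm dog daw wjpch kqzbq gqhtj tczv elni rnfeg pto
Hunk 2: at line 5 remove [wjpch,kqzbq,gqhtj] add [vlz,khxsc] -> 12 lines: wyop bpa xqm oqm dog daw vlz khxsc tczv elni rnfeg pto
Hunk 3: at line 5 remove [daw] add [cpodd,fvr,nzwd] -> 14 lines: wyop bpa xqm oqm dog cpodd fvr nzwd vlz khxsc tczv elni rnfeg pto
Hunk 4: at line 3 remove [dog,cpodd] add [wkra,zyg,itwgp] -> 15 lines: wyop bpa xqm oqm wkra zyg itwgp fvr nzwd vlz khxsc tczv elni rnfeg pto
Hunk 5: at line 5 remove [itwgp,fvr] add [imkda,had,njyva] -> 16 lines: wyop bpa xqm oqm wkra zyg imkda had njyva nzwd vlz khxsc tczv elni rnfeg pto
Hunk 6: at line 5 remove [zyg,imkda,had] add [fcis] -> 14 lines: wyop bpa xqm oqm wkra fcis njyva nzwd vlz khxsc tczv elni rnfeg pto
Final line count: 14

Answer: 14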